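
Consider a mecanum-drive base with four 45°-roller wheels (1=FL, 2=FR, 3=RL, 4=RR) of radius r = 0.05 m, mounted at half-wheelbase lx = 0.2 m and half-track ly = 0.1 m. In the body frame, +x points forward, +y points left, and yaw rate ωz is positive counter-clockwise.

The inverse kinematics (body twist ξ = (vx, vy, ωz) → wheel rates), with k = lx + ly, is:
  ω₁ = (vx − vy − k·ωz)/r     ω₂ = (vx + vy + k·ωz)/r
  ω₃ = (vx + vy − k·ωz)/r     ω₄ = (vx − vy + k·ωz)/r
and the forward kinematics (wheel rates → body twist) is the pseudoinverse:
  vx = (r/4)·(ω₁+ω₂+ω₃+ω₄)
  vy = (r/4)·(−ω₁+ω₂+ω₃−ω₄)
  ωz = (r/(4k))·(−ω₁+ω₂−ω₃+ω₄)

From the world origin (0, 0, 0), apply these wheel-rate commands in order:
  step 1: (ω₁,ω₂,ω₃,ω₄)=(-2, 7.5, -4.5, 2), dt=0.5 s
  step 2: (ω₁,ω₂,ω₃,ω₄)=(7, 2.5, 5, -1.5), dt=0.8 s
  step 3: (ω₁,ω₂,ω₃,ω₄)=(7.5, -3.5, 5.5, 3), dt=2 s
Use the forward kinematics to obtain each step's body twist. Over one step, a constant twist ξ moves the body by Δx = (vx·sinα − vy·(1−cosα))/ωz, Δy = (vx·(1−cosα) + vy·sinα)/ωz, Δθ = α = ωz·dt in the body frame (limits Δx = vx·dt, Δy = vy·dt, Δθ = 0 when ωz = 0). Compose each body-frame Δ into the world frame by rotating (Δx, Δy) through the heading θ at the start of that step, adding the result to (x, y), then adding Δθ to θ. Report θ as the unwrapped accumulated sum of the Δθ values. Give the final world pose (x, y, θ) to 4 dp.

(0.2723, -0.2725, -1.1583)

step 1: ξ=(vx,vy,ωz)=(0.0375, 0.0375, 0.6667), dt=0.5 → body Δ=(0.0153, 0.0215, 0.3333) → world pose (0.0153, 0.0215, 0.3333)
step 2: ξ=(vx,vy,ωz)=(0.1625, 0.0250, -0.4583), dt=0.8 → body Δ=(0.1307, -0.0040, -0.3667) → world pose (0.1402, 0.0605, -0.0333)
step 3: ξ=(vx,vy,ωz)=(0.1562, -0.1063, -0.5625), dt=2.0 → body Δ=(0.1432, -0.3284, -1.1250) → world pose (0.2723, -0.2725, -1.1583)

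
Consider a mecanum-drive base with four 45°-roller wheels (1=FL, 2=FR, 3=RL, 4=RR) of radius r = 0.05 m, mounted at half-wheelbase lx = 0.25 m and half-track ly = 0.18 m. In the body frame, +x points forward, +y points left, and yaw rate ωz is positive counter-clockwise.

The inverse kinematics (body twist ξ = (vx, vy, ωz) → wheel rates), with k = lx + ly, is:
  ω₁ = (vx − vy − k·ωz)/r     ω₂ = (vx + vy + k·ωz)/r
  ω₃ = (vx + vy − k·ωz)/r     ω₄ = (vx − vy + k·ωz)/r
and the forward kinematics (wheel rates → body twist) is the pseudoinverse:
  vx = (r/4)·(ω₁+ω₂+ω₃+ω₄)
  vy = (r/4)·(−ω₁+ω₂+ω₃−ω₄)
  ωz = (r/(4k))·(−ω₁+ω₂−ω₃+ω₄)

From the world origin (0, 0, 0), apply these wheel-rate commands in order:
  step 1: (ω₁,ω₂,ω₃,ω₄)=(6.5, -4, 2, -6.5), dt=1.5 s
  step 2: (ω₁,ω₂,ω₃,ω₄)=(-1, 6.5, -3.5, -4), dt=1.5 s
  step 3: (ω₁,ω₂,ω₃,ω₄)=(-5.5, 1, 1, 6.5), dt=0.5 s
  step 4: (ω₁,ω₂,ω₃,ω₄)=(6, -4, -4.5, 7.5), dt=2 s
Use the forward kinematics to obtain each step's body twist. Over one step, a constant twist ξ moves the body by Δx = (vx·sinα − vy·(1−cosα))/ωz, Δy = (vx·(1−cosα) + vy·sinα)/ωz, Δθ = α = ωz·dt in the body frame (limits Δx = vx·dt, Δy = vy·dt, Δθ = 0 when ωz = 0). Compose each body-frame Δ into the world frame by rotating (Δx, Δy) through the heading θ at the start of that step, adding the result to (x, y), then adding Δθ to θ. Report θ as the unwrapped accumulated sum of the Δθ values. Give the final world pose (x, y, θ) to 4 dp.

step 1: ξ=(vx,vy,ωz)=(-0.0250, -0.0250, -0.5523), dt=1.5 → body Δ=(-0.0480, -0.0187, -0.8285) → world pose (-0.0480, -0.0187, -0.8285)
step 2: ξ=(vx,vy,ωz)=(-0.0250, 0.1000, 0.2035), dt=1.5 → body Δ=(-0.0596, 0.1420, 0.3052) → world pose (0.0163, 0.1212, -0.5233)
step 3: ξ=(vx,vy,ωz)=(0.0375, 0.0125, 0.3488), dt=0.5 → body Δ=(0.0181, 0.0078, 0.1744) → world pose (0.0359, 0.1190, -0.3488)
step 4: ξ=(vx,vy,ωz)=(0.0625, -0.2750, 0.0581), dt=2.0 → body Δ=(0.1567, -0.5415, 0.1163) → world pose (-0.0019, -0.4434, -0.2326)

(-0.0019, -0.4434, -0.2326)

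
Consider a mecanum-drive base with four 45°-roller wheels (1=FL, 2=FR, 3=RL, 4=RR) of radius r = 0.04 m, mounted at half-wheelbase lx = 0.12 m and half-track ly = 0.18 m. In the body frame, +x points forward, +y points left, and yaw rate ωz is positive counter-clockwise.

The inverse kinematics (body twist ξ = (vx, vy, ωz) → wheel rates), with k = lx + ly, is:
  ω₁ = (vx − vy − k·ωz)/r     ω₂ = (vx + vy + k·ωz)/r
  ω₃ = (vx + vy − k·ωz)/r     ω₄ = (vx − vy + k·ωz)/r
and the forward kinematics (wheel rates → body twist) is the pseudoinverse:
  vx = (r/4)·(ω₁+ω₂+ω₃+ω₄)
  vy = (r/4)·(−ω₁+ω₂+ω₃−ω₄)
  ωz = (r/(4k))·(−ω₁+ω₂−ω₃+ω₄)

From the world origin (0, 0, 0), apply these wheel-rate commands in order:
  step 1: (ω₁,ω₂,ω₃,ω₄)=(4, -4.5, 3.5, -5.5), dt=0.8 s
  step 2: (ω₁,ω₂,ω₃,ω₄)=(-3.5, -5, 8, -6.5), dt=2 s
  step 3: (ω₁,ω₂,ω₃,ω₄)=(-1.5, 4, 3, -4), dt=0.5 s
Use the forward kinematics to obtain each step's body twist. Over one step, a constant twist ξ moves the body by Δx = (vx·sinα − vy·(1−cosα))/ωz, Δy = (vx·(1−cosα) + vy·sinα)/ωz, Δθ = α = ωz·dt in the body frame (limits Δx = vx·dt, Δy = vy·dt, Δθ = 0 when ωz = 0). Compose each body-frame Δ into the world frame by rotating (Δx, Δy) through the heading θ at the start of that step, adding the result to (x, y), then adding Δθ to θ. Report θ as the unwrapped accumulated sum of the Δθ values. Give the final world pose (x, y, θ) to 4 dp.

step 1: ξ=(vx,vy,ωz)=(-0.0250, 0.0050, -0.5833), dt=0.8 → body Δ=(-0.0184, 0.0084, -0.4667) → world pose (-0.0184, 0.0084, -0.4667)
step 2: ξ=(vx,vy,ωz)=(-0.0700, 0.1300, -0.5333), dt=2.0 → body Δ=(0.0111, 0.2813, -1.0667) → world pose (0.1181, 0.2547, -1.5333)
step 3: ξ=(vx,vy,ωz)=(0.0150, 0.1250, -0.0500), dt=0.5 → body Δ=(0.0083, 0.0624, -0.0250) → world pose (0.1808, 0.2487, -1.5583)

(0.1808, 0.2487, -1.5583)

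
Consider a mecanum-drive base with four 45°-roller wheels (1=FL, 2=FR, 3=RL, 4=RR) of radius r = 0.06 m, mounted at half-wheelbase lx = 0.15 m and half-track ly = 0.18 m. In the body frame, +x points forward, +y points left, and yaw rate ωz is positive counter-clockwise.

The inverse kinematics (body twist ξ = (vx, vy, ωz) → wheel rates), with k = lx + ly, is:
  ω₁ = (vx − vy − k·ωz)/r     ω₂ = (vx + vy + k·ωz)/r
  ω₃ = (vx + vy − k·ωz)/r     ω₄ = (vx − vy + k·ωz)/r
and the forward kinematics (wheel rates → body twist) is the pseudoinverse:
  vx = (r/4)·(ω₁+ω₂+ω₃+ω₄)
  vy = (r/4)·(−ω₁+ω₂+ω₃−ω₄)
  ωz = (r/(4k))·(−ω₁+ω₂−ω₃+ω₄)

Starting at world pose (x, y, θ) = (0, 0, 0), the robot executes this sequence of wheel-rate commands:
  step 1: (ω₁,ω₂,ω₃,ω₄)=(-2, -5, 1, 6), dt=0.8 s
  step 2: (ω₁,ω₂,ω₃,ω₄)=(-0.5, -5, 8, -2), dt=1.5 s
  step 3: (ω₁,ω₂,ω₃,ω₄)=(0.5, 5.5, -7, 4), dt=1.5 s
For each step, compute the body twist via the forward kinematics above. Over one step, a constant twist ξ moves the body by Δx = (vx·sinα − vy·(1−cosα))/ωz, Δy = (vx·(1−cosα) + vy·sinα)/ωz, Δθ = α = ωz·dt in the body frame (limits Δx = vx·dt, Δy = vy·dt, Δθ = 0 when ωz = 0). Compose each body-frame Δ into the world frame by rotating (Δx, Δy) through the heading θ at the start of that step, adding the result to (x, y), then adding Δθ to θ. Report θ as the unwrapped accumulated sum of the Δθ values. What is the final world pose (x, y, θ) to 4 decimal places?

(0.0753, -0.1349, 0.1750)

step 1: ξ=(vx,vy,ωz)=(0.0000, -0.1200, 0.0909), dt=0.8 → body Δ=(0.0035, -0.0959, 0.0727) → world pose (0.0035, -0.0959, 0.0727)
step 2: ξ=(vx,vy,ωz)=(0.0075, 0.0825, -0.6591), dt=1.5 → body Δ=(0.0659, 0.0994, -0.9886) → world pose (0.0619, 0.0080, -0.9159)
step 3: ξ=(vx,vy,ωz)=(0.0450, -0.0900, 0.7273), dt=1.5 → body Δ=(0.1215, -0.0765, 1.0909) → world pose (0.0753, -0.1349, 0.1750)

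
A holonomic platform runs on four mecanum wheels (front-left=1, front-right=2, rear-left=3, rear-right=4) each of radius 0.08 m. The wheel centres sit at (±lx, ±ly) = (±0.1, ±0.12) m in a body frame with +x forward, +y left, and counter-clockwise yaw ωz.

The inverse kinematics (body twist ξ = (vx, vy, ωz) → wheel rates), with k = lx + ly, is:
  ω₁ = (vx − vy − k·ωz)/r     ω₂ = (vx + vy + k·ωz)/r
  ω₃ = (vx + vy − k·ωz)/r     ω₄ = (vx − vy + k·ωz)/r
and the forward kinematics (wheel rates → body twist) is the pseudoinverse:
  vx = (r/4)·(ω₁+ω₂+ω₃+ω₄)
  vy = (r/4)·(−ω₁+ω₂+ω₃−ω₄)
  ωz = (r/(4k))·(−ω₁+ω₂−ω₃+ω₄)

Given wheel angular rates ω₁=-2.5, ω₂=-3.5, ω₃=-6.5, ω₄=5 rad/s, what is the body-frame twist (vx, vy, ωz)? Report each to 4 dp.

k = lx + ly = 0.1 + 0.12 = 0.2200
ω₁+ω₂+ω₃+ω₄ = -7.5000  →  vx = (0.08/4)·-7.5000 = -0.1500
−ω₁+ω₂+ω₃−ω₄ = -12.5000  →  vy = (0.08/4)·-12.5000 = -0.2500
−ω₁+ω₂−ω₃+ω₄ = 10.5000  →  ωz = (0.08/0.8800)·10.5000 = 0.9545

(-0.1500, -0.2500, 0.9545)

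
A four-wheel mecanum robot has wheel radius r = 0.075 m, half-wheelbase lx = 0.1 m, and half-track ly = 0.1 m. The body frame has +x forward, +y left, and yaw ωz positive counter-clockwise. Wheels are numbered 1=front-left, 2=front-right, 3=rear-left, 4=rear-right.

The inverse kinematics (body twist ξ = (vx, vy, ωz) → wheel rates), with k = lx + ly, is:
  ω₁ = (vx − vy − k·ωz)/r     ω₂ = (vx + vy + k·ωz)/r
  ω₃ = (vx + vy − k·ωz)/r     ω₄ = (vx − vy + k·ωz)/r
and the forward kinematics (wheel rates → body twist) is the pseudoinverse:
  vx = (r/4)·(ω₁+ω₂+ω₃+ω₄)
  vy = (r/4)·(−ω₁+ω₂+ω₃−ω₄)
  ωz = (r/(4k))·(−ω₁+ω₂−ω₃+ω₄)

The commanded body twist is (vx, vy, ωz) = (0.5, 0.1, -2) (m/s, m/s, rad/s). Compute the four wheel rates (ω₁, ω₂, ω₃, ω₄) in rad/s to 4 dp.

(10.6667, 2.6667, 13.3333, 0.0000)

k = lx + ly = 0.1 + 0.1 = 0.2000;  k·ωz = 0.2000·-2 = -0.4000
ω₁ (FL) = (vx − vy − k·ωz)/r = 0.8000/0.075 = 10.6667
ω₂ (FR) = (vx + vy + k·ωz)/r = 0.2000/0.075 = 2.6667
ω₃ (RL) = (vx + vy − k·ωz)/r = 1.0000/0.075 = 13.3333
ω₄ (RR) = (vx − vy + k·ωz)/r = 0.0000/0.075 = 0.0000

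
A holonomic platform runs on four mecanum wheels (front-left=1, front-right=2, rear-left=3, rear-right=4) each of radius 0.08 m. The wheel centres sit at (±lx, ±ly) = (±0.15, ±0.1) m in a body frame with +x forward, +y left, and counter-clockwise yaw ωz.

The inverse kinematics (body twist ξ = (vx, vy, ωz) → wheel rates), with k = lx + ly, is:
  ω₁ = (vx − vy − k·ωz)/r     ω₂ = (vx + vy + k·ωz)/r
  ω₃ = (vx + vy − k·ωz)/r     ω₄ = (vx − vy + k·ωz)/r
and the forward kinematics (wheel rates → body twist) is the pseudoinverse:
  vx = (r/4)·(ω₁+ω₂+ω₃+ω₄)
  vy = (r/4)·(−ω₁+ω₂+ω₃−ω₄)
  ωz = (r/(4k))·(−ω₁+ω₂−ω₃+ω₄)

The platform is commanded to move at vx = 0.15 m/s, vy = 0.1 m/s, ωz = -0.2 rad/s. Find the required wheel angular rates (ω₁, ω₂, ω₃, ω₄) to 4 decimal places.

(1.2500, 2.5000, 3.7500, 0.0000)

k = lx + ly = 0.15 + 0.1 = 0.2500;  k·ωz = 0.2500·-0.2 = -0.0500
ω₁ (FL) = (vx − vy − k·ωz)/r = 0.1000/0.08 = 1.2500
ω₂ (FR) = (vx + vy + k·ωz)/r = 0.2000/0.08 = 2.5000
ω₃ (RL) = (vx + vy − k·ωz)/r = 0.3000/0.08 = 3.7500
ω₄ (RR) = (vx − vy + k·ωz)/r = 0.0000/0.08 = 0.0000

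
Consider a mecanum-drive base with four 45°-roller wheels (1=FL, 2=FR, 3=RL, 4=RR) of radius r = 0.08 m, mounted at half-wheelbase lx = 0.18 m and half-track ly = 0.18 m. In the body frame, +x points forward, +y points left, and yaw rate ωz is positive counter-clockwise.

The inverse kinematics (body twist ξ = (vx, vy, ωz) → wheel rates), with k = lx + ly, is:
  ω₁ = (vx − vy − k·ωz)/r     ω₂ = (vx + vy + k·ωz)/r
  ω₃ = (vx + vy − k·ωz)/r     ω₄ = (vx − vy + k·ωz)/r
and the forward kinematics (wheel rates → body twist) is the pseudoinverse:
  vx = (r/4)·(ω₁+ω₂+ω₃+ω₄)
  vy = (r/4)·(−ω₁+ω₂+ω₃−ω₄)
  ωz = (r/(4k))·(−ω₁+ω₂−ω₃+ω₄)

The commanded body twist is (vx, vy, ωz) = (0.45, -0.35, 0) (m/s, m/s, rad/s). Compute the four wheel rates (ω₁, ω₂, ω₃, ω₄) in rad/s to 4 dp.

k = lx + ly = 0.18 + 0.18 = 0.3600;  k·ωz = 0.3600·0 = 0.0000
ω₁ (FL) = (vx − vy − k·ωz)/r = 0.8000/0.08 = 10.0000
ω₂ (FR) = (vx + vy + k·ωz)/r = 0.1000/0.08 = 1.2500
ω₃ (RL) = (vx + vy − k·ωz)/r = 0.1000/0.08 = 1.2500
ω₄ (RR) = (vx − vy + k·ωz)/r = 0.8000/0.08 = 10.0000

(10.0000, 1.2500, 1.2500, 10.0000)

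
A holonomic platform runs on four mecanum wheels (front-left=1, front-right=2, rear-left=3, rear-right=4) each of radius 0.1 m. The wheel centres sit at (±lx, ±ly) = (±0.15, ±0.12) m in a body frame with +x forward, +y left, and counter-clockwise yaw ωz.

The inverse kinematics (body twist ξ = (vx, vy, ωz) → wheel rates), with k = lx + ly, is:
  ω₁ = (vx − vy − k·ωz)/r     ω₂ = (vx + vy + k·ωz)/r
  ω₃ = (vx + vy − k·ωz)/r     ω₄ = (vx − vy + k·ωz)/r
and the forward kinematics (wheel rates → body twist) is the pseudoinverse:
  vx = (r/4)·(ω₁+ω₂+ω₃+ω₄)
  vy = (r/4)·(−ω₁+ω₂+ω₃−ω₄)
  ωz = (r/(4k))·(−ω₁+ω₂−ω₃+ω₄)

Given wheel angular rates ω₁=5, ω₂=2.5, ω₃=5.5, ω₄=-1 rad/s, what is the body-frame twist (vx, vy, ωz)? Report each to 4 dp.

k = lx + ly = 0.15 + 0.12 = 0.2700
ω₁+ω₂+ω₃+ω₄ = 12.0000  →  vx = (0.1/4)·12.0000 = 0.3000
−ω₁+ω₂+ω₃−ω₄ = 4.0000  →  vy = (0.1/4)·4.0000 = 0.1000
−ω₁+ω₂−ω₃+ω₄ = -9.0000  →  ωz = (0.1/1.0800)·-9.0000 = -0.8333

(0.3000, 0.1000, -0.8333)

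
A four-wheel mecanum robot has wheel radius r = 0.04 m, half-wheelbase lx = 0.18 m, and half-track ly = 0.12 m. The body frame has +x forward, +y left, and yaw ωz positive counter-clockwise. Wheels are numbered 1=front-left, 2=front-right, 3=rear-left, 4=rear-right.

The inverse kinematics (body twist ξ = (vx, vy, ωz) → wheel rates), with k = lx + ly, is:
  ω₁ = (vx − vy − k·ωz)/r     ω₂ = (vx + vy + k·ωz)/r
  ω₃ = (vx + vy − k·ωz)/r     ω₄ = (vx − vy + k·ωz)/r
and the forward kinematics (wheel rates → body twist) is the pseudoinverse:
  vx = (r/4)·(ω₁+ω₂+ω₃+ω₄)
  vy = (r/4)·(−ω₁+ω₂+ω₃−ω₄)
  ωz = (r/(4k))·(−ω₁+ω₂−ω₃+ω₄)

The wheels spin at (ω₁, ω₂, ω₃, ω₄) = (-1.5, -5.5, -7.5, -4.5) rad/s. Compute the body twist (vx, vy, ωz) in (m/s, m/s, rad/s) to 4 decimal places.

k = lx + ly = 0.18 + 0.12 = 0.3000
ω₁+ω₂+ω₃+ω₄ = -19.0000  →  vx = (0.04/4)·-19.0000 = -0.1900
−ω₁+ω₂+ω₃−ω₄ = -7.0000  →  vy = (0.04/4)·-7.0000 = -0.0700
−ω₁+ω₂−ω₃+ω₄ = -1.0000  →  ωz = (0.04/1.2000)·-1.0000 = -0.0333

(-0.1900, -0.0700, -0.0333)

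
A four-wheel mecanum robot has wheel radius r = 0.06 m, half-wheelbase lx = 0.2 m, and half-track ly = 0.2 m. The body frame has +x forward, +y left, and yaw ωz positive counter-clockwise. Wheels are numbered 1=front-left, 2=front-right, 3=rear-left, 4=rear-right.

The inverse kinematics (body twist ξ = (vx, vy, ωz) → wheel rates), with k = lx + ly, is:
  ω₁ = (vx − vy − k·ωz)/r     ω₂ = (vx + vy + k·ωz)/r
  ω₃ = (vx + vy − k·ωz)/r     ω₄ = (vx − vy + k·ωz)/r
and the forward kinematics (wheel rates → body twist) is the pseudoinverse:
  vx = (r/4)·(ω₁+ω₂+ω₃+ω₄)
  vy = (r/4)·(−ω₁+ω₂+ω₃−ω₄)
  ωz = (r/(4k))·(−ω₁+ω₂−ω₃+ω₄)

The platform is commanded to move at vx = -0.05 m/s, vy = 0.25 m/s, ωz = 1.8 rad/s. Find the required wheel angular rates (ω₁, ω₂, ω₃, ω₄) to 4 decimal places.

(-17.0000, 15.3333, -8.6667, 7.0000)

k = lx + ly = 0.2 + 0.2 = 0.4000;  k·ωz = 0.4000·1.8 = 0.7200
ω₁ (FL) = (vx − vy − k·ωz)/r = -1.0200/0.06 = -17.0000
ω₂ (FR) = (vx + vy + k·ωz)/r = 0.9200/0.06 = 15.3333
ω₃ (RL) = (vx + vy − k·ωz)/r = -0.5200/0.06 = -8.6667
ω₄ (RR) = (vx − vy + k·ωz)/r = 0.4200/0.06 = 7.0000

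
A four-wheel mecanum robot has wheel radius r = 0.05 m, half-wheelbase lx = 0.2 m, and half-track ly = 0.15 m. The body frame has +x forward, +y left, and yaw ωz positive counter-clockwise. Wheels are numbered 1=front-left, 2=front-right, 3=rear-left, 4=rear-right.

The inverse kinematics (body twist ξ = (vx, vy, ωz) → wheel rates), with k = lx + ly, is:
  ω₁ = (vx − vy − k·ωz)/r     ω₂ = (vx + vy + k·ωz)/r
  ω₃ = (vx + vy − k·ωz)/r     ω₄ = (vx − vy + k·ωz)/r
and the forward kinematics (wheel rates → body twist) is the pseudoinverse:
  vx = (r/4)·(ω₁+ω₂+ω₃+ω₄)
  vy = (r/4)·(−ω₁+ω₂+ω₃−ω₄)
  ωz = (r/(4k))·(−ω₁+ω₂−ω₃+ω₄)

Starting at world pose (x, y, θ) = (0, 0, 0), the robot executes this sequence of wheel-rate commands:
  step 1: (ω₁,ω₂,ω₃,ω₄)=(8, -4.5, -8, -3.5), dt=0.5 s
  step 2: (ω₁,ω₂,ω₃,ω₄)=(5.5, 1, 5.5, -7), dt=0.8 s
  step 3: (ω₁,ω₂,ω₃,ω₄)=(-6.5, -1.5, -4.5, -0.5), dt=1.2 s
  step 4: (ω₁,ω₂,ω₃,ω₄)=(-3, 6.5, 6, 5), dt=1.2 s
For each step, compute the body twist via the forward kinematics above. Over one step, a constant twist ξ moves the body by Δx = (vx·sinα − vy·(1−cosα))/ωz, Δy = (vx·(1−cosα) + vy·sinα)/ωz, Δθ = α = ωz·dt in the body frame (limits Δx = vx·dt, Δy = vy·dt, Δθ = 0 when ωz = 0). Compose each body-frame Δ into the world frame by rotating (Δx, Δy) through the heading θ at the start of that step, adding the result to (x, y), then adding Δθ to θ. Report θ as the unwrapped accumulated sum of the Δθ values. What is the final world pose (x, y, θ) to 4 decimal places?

step 1: ξ=(vx,vy,ωz)=(-0.1000, -0.2125, -0.2857), dt=0.5 → body Δ=(-0.0574, -0.1023, -0.1429) → world pose (-0.0574, -0.1023, -0.1429)
step 2: ξ=(vx,vy,ωz)=(0.0625, 0.1000, -0.6071), dt=0.8 → body Δ=(0.0671, 0.0650, -0.4857) → world pose (0.0183, -0.0476, -0.6286)
step 3: ξ=(vx,vy,ωz)=(-0.1625, 0.0125, 0.3214), dt=1.2 → body Δ=(-0.1931, -0.0225, 0.3857) → world pose (-0.1511, 0.0478, -0.2429)
step 4: ξ=(vx,vy,ωz)=(0.1813, 0.1313, 0.3036), dt=1.2 → body Δ=(0.1843, 0.1932, 0.3643) → world pose (0.0743, 0.1910, 0.1214)

(0.0743, 0.1910, 0.1214)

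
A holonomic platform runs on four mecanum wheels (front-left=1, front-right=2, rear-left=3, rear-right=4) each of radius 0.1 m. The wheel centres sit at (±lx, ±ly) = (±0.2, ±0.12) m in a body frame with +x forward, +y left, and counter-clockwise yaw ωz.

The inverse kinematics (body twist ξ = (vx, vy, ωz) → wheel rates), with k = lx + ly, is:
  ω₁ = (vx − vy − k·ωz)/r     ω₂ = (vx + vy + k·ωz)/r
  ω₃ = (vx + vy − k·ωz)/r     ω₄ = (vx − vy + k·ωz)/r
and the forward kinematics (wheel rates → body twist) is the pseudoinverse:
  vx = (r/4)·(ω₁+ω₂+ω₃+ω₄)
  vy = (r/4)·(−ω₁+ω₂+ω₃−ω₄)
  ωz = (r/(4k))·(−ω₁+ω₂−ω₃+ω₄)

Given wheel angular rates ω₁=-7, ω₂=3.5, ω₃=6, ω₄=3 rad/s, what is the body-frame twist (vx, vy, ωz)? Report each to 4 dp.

k = lx + ly = 0.2 + 0.12 = 0.3200
ω₁+ω₂+ω₃+ω₄ = 5.5000  →  vx = (0.1/4)·5.5000 = 0.1375
−ω₁+ω₂+ω₃−ω₄ = 13.5000  →  vy = (0.1/4)·13.5000 = 0.3375
−ω₁+ω₂−ω₃+ω₄ = 7.5000  →  ωz = (0.1/1.2800)·7.5000 = 0.5859

(0.1375, 0.3375, 0.5859)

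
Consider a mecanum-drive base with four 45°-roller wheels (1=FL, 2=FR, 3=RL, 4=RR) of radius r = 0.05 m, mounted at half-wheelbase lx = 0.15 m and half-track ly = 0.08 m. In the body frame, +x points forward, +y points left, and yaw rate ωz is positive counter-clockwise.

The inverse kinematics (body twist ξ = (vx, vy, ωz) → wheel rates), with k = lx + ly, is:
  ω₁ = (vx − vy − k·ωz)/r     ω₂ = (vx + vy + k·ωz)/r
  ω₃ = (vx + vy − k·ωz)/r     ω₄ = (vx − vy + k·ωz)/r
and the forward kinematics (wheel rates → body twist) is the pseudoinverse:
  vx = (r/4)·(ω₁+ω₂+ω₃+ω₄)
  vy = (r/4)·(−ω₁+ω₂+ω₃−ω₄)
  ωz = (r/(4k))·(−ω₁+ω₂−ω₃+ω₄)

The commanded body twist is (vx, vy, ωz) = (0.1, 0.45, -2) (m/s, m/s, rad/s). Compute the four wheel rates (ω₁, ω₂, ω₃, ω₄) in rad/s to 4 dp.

(2.2000, 1.8000, 20.2000, -16.2000)

k = lx + ly = 0.15 + 0.08 = 0.2300;  k·ωz = 0.2300·-2 = -0.4600
ω₁ (FL) = (vx − vy − k·ωz)/r = 0.1100/0.05 = 2.2000
ω₂ (FR) = (vx + vy + k·ωz)/r = 0.0900/0.05 = 1.8000
ω₃ (RL) = (vx + vy − k·ωz)/r = 1.0100/0.05 = 20.2000
ω₄ (RR) = (vx − vy + k·ωz)/r = -0.8100/0.05 = -16.2000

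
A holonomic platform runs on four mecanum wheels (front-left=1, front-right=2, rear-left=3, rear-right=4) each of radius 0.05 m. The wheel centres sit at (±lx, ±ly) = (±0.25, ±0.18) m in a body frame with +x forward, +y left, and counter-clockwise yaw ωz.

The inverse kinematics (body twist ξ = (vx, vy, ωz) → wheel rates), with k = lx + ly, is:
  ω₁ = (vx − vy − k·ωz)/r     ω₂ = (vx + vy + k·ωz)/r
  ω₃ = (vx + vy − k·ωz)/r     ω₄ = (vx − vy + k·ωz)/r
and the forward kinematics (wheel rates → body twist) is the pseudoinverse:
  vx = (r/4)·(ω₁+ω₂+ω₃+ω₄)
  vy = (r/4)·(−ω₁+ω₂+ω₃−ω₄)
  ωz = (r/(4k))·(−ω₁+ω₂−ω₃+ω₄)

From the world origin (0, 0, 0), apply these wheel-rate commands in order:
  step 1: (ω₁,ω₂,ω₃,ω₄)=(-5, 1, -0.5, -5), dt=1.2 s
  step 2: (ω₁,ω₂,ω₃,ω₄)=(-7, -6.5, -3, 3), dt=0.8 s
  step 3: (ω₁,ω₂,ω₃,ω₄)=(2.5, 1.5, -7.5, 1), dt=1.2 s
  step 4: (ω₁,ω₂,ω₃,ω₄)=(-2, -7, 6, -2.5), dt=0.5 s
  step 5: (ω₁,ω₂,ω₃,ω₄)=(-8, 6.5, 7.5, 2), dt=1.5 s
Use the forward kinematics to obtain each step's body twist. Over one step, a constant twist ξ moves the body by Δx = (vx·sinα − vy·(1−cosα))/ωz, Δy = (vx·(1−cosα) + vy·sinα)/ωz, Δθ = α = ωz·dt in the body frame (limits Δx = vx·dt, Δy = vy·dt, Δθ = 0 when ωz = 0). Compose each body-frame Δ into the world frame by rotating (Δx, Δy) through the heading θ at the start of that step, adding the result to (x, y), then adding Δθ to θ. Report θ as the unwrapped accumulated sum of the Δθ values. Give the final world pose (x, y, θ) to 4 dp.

step 1: ξ=(vx,vy,ωz)=(-0.1187, 0.1313, 0.0436), dt=1.2 → body Δ=(-0.1466, 0.1537, 0.0523) → world pose (-0.1466, 0.1537, 0.0523)
step 2: ξ=(vx,vy,ωz)=(-0.1688, -0.0688, 0.1890), dt=0.8 → body Δ=(-0.1303, -0.0650, 0.1512) → world pose (-0.2733, 0.0820, 0.2035)
step 3: ξ=(vx,vy,ωz)=(-0.0312, -0.1187, 0.2180), dt=1.2 → body Δ=(-0.0185, -0.1458, 0.2616) → world pose (-0.2620, -0.0645, 0.4651)
step 4: ξ=(vx,vy,ωz)=(-0.0688, 0.0438, -0.3924), dt=0.5 → body Δ=(-0.0320, 0.0251, -0.1962) → world pose (-0.3019, -0.0564, 0.2689)
step 5: ξ=(vx,vy,ωz)=(0.1000, 0.2500, 0.2616), dt=1.5 → body Δ=(0.0735, 0.3945, 0.3924) → world pose (-0.3358, 0.3434, 0.6613)

(-0.3358, 0.3434, 0.6613)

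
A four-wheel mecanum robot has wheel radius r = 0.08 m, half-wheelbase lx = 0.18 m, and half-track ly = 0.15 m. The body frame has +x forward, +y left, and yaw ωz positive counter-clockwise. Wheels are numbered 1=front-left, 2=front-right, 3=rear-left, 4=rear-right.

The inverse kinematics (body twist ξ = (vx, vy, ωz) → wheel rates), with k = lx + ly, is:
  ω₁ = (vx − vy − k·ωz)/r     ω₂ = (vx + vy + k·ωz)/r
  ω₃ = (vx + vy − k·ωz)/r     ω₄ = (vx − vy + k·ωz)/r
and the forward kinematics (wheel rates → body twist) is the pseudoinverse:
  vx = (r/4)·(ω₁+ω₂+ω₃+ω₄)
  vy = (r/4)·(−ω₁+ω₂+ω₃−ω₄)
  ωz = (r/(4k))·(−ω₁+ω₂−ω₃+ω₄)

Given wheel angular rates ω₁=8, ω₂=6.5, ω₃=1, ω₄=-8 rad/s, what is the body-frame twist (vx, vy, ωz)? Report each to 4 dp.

k = lx + ly = 0.18 + 0.15 = 0.3300
ω₁+ω₂+ω₃+ω₄ = 7.5000  →  vx = (0.08/4)·7.5000 = 0.1500
−ω₁+ω₂+ω₃−ω₄ = 7.5000  →  vy = (0.08/4)·7.5000 = 0.1500
−ω₁+ω₂−ω₃+ω₄ = -10.5000  →  ωz = (0.08/1.3200)·-10.5000 = -0.6364

(0.1500, 0.1500, -0.6364)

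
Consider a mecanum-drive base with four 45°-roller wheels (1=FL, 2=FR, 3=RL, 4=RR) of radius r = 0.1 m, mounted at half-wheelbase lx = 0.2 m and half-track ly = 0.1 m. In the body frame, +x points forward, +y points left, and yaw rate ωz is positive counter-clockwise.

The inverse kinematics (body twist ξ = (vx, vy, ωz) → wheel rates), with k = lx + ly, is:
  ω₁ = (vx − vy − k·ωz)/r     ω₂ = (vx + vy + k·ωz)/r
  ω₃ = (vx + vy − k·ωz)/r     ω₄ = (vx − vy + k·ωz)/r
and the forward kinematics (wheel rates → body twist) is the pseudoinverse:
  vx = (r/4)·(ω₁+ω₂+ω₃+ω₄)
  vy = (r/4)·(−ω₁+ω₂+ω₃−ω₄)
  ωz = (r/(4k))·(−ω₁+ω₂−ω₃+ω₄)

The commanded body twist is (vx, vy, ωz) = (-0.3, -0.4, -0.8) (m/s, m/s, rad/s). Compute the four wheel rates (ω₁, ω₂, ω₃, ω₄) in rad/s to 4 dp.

(3.4000, -9.4000, -4.6000, -1.4000)

k = lx + ly = 0.2 + 0.1 = 0.3000;  k·ωz = 0.3000·-0.8 = -0.2400
ω₁ (FL) = (vx − vy − k·ωz)/r = 0.3400/0.1 = 3.4000
ω₂ (FR) = (vx + vy + k·ωz)/r = -0.9400/0.1 = -9.4000
ω₃ (RL) = (vx + vy − k·ωz)/r = -0.4600/0.1 = -4.6000
ω₄ (RR) = (vx − vy + k·ωz)/r = -0.1400/0.1 = -1.4000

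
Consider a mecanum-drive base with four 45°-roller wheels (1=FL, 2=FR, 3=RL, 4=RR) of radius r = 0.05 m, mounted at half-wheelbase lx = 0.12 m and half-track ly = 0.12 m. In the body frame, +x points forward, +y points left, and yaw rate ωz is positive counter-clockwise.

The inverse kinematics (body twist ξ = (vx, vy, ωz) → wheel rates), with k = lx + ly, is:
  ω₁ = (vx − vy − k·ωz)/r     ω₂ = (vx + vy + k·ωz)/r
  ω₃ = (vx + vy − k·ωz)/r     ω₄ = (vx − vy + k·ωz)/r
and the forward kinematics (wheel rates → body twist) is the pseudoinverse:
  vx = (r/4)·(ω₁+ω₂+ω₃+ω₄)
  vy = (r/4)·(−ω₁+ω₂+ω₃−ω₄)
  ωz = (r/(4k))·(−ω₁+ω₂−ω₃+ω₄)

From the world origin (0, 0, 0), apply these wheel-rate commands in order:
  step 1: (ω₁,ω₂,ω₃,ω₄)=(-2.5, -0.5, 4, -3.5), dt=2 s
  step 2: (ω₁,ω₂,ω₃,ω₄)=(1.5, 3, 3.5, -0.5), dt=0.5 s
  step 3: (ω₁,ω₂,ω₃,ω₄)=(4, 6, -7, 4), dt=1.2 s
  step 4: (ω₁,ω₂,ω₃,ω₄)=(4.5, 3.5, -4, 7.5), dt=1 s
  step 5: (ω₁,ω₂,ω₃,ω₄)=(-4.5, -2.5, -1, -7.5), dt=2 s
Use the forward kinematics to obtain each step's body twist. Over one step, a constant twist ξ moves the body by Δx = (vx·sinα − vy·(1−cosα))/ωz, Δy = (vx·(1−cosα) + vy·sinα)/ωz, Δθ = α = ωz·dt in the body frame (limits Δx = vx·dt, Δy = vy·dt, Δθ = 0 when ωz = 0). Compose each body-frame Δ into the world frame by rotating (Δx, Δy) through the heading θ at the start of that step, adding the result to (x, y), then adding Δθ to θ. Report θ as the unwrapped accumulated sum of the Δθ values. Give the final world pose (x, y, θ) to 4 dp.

step 1: ξ=(vx,vy,ωz)=(-0.0312, 0.1188, -0.2865), dt=2.0 → body Δ=(0.0071, 0.2421, -0.5729) → world pose (0.0071, 0.2421, -0.5729)
step 2: ξ=(vx,vy,ωz)=(0.0938, 0.0688, -0.1302), dt=0.5 → body Δ=(0.0480, 0.0328, -0.0651) → world pose (0.0652, 0.2437, -0.6380)
step 3: ξ=(vx,vy,ωz)=(0.0875, -0.1125, 0.6771), dt=1.2 → body Δ=(0.1457, -0.0803, 0.8125) → world pose (0.1344, 0.0925, 0.1745)
step 4: ξ=(vx,vy,ωz)=(0.1437, -0.1562, 0.5469), dt=1.0 → body Δ=(0.1784, -0.1102, 0.5469) → world pose (0.3292, 0.0149, 0.7214)
step 5: ξ=(vx,vy,ωz)=(-0.1938, 0.1062, -0.2344), dt=2.0 → body Δ=(-0.3246, 0.2940, -0.4688) → world pose (-0.1087, 0.0213, 0.2526)

(-0.1087, 0.0213, 0.2526)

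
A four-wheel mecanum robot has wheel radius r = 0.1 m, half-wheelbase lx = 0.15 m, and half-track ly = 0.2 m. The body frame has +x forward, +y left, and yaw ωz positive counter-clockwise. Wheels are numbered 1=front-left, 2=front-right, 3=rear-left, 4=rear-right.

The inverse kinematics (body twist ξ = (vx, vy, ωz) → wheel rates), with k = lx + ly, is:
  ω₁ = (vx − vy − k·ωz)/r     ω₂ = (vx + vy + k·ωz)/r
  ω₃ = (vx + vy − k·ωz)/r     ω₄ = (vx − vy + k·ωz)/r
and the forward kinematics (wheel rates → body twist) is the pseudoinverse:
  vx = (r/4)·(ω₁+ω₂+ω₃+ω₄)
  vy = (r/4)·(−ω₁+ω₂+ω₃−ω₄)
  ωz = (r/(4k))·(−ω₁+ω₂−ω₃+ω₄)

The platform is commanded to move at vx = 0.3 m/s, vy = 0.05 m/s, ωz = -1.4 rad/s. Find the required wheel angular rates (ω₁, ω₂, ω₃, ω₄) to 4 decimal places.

(7.4000, -1.4000, 8.4000, -2.4000)

k = lx + ly = 0.15 + 0.2 = 0.3500;  k·ωz = 0.3500·-1.4 = -0.4900
ω₁ (FL) = (vx − vy − k·ωz)/r = 0.7400/0.1 = 7.4000
ω₂ (FR) = (vx + vy + k·ωz)/r = -0.1400/0.1 = -1.4000
ω₃ (RL) = (vx + vy − k·ωz)/r = 0.8400/0.1 = 8.4000
ω₄ (RR) = (vx − vy + k·ωz)/r = -0.2400/0.1 = -2.4000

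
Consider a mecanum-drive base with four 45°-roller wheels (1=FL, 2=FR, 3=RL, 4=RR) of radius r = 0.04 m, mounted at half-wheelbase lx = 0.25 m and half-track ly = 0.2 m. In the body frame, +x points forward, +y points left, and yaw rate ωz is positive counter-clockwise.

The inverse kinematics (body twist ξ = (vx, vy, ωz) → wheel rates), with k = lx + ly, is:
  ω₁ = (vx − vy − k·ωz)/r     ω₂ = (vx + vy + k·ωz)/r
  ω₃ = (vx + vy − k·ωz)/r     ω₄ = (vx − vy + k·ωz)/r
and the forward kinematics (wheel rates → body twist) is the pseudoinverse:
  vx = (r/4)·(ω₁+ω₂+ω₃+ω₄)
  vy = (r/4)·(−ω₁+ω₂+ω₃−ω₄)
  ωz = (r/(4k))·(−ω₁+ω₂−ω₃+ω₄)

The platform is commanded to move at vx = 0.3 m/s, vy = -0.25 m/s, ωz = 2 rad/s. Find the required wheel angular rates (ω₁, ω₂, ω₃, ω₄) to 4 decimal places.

(-8.7500, 23.7500, -21.2500, 36.2500)

k = lx + ly = 0.25 + 0.2 = 0.4500;  k·ωz = 0.4500·2 = 0.9000
ω₁ (FL) = (vx − vy − k·ωz)/r = -0.3500/0.04 = -8.7500
ω₂ (FR) = (vx + vy + k·ωz)/r = 0.9500/0.04 = 23.7500
ω₃ (RL) = (vx + vy − k·ωz)/r = -0.8500/0.04 = -21.2500
ω₄ (RR) = (vx − vy + k·ωz)/r = 1.4500/0.04 = 36.2500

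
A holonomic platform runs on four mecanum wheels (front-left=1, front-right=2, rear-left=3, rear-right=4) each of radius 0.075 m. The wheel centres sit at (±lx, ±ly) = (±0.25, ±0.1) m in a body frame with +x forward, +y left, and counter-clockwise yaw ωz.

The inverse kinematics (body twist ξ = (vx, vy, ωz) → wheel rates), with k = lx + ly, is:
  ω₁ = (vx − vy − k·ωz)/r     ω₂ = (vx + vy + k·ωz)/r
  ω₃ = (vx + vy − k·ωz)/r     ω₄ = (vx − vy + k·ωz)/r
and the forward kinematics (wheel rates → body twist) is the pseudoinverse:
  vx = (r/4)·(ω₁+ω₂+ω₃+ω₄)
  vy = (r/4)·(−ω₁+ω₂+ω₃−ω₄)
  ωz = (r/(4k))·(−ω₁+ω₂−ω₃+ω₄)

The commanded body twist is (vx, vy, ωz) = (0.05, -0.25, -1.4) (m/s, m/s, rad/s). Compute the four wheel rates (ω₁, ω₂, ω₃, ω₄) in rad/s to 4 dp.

(10.5333, -9.2000, 3.8667, -2.5333)

k = lx + ly = 0.25 + 0.1 = 0.3500;  k·ωz = 0.3500·-1.4 = -0.4900
ω₁ (FL) = (vx − vy − k·ωz)/r = 0.7900/0.075 = 10.5333
ω₂ (FR) = (vx + vy + k·ωz)/r = -0.6900/0.075 = -9.2000
ω₃ (RL) = (vx + vy − k·ωz)/r = 0.2900/0.075 = 3.8667
ω₄ (RR) = (vx − vy + k·ωz)/r = -0.1900/0.075 = -2.5333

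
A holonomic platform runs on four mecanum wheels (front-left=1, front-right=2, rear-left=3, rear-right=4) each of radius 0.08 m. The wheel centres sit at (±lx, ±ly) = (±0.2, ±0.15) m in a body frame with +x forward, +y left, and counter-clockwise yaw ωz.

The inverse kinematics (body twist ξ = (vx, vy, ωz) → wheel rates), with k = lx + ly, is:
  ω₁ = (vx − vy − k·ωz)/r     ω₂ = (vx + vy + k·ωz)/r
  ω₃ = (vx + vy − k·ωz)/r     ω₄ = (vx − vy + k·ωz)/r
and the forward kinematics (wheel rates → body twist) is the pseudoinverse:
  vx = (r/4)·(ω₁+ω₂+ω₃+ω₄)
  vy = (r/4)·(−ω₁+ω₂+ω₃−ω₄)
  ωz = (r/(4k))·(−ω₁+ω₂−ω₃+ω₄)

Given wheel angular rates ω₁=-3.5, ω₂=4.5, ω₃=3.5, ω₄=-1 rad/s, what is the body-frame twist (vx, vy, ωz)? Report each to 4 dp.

(0.0700, 0.2500, 0.2000)

k = lx + ly = 0.2 + 0.15 = 0.3500
ω₁+ω₂+ω₃+ω₄ = 3.5000  →  vx = (0.08/4)·3.5000 = 0.0700
−ω₁+ω₂+ω₃−ω₄ = 12.5000  →  vy = (0.08/4)·12.5000 = 0.2500
−ω₁+ω₂−ω₃+ω₄ = 3.5000  →  ωz = (0.08/1.4000)·3.5000 = 0.2000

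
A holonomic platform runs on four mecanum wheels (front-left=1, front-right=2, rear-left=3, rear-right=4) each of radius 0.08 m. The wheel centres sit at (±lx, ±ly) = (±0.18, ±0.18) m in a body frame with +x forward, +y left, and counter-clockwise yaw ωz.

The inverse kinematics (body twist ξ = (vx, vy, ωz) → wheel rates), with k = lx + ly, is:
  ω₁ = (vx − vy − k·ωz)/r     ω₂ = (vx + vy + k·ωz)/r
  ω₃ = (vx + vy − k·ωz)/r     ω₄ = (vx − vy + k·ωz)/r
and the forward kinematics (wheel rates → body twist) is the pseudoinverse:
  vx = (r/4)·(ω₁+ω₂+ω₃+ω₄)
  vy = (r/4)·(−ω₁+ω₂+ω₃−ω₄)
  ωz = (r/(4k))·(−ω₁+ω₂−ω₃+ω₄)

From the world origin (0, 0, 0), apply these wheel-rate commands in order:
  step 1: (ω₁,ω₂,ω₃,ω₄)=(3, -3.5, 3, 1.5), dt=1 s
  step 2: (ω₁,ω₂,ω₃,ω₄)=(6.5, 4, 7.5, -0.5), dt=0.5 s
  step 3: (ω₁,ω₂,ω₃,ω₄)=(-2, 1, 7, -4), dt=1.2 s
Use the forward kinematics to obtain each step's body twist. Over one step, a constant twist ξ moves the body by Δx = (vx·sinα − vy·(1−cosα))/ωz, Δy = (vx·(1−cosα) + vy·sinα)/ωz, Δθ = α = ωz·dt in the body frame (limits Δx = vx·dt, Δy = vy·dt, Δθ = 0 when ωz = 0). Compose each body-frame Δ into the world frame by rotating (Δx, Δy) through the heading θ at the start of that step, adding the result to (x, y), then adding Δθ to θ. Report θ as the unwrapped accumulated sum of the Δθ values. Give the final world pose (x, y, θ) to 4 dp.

step 1: ξ=(vx,vy,ωz)=(0.0800, -0.1000, -0.4444), dt=1.0 → body Δ=(0.0555, -0.1142, -0.4444) → world pose (0.0555, -0.1142, -0.4444)
step 2: ξ=(vx,vy,ωz)=(0.3500, 0.1100, -0.5833), dt=0.5 → body Δ=(0.1805, 0.0289, -0.2917) → world pose (0.2309, -0.1658, -0.7361)
step 3: ξ=(vx,vy,ωz)=(0.0400, 0.2800, -0.4444), dt=1.2 → body Δ=(0.1333, 0.3078, -0.5333) → world pose (0.5363, -0.0271, -1.2694)

(0.5363, -0.0271, -1.2694)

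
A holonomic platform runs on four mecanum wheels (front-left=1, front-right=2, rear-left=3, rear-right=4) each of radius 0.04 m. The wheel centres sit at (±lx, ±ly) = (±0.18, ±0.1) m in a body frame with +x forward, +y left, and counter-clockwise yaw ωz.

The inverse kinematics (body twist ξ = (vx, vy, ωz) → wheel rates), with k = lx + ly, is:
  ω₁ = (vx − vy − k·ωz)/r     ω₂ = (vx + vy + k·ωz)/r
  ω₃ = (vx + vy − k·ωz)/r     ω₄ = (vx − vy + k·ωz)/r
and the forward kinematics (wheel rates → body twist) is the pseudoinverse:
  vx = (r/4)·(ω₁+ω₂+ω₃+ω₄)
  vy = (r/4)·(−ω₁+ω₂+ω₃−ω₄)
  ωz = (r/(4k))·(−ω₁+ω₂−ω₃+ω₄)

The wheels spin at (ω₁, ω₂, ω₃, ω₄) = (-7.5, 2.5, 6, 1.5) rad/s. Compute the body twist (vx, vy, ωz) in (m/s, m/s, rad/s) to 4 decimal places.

k = lx + ly = 0.18 + 0.1 = 0.2800
ω₁+ω₂+ω₃+ω₄ = 2.5000  →  vx = (0.04/4)·2.5000 = 0.0250
−ω₁+ω₂+ω₃−ω₄ = 14.5000  →  vy = (0.04/4)·14.5000 = 0.1450
−ω₁+ω₂−ω₃+ω₄ = 5.5000  →  ωz = (0.04/1.1200)·5.5000 = 0.1964

(0.0250, 0.1450, 0.1964)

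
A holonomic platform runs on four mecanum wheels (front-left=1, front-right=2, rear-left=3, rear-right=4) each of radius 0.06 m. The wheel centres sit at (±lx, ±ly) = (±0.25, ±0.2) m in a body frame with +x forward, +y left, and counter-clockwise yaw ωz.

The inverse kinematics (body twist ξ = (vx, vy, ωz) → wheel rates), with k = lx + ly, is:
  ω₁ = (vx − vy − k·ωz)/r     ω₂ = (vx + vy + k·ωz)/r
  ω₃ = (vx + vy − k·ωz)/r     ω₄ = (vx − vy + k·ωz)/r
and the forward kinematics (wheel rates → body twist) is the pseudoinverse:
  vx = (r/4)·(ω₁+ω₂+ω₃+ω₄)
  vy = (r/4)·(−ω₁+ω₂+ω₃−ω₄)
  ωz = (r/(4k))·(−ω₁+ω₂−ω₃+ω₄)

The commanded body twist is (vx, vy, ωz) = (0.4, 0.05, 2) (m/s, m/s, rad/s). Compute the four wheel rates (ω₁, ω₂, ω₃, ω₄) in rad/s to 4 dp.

(-9.1667, 22.5000, -7.5000, 20.8333)

k = lx + ly = 0.25 + 0.2 = 0.4500;  k·ωz = 0.4500·2 = 0.9000
ω₁ (FL) = (vx − vy − k·ωz)/r = -0.5500/0.06 = -9.1667
ω₂ (FR) = (vx + vy + k·ωz)/r = 1.3500/0.06 = 22.5000
ω₃ (RL) = (vx + vy − k·ωz)/r = -0.4500/0.06 = -7.5000
ω₄ (RR) = (vx − vy + k·ωz)/r = 1.2500/0.06 = 20.8333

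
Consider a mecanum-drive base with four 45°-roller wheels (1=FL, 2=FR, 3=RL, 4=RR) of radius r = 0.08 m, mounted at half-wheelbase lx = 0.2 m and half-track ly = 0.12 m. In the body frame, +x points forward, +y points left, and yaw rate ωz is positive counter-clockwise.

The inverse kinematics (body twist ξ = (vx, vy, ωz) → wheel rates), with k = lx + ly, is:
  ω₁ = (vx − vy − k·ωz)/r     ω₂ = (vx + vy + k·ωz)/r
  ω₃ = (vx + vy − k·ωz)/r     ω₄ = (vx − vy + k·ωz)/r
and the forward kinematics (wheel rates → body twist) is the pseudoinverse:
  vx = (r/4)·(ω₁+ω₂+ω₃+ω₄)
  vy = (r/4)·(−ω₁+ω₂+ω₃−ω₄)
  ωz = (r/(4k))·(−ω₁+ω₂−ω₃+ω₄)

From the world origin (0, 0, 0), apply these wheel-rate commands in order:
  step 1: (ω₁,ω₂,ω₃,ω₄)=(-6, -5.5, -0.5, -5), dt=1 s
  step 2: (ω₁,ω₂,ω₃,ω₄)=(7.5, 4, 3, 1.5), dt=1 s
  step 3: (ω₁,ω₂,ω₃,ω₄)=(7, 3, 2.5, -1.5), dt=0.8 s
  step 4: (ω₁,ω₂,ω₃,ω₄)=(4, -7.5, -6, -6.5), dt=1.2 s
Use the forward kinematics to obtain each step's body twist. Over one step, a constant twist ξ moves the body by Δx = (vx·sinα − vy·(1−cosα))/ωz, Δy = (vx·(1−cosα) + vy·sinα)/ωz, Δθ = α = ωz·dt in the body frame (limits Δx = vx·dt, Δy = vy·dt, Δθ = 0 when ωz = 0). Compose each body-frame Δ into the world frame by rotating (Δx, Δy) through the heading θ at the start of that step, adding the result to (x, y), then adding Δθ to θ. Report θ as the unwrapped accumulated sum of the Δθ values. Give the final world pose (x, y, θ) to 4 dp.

(-0.2311, 0.1843, -1.8625)

step 1: ξ=(vx,vy,ωz)=(-0.3400, 0.1000, -0.2500), dt=1.0 → body Δ=(-0.3240, 0.1412, -0.2500) → world pose (-0.3240, 0.1412, -0.2500)
step 2: ξ=(vx,vy,ωz)=(0.3200, -0.0400, -0.3125), dt=1.0 → body Δ=(0.3086, -0.0889, -0.3125) → world pose (-0.0470, -0.0213, -0.5625)
step 3: ξ=(vx,vy,ωz)=(0.2200, 0.0000, -0.5000), dt=0.8 → body Δ=(0.1713, -0.0347, -0.4000) → world pose (0.0794, -0.1421, -0.9625)
step 4: ξ=(vx,vy,ωz)=(-0.3200, -0.2200, -0.7500), dt=1.2 → body Δ=(-0.4452, -0.0683, -0.9000) → world pose (-0.2311, 0.1843, -1.8625)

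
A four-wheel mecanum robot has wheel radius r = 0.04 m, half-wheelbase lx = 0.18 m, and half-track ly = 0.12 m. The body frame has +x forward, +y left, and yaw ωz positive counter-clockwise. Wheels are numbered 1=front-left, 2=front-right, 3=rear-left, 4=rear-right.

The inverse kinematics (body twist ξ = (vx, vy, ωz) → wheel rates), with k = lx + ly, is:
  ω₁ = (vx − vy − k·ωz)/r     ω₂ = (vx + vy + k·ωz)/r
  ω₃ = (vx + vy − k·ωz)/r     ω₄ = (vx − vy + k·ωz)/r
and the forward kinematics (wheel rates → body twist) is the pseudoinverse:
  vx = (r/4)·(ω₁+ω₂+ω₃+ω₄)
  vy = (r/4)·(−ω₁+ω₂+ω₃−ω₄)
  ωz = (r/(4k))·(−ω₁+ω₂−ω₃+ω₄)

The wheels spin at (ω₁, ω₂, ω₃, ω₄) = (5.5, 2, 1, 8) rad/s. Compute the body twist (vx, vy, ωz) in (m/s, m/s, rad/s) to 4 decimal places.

(0.1650, -0.1050, 0.1167)

k = lx + ly = 0.18 + 0.12 = 0.3000
ω₁+ω₂+ω₃+ω₄ = 16.5000  →  vx = (0.04/4)·16.5000 = 0.1650
−ω₁+ω₂+ω₃−ω₄ = -10.5000  →  vy = (0.04/4)·-10.5000 = -0.1050
−ω₁+ω₂−ω₃+ω₄ = 3.5000  →  ωz = (0.04/1.2000)·3.5000 = 0.1167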